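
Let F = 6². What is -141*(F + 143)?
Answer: -25239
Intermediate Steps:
F = 36
-141*(F + 143) = -141*(36 + 143) = -141*179 = -25239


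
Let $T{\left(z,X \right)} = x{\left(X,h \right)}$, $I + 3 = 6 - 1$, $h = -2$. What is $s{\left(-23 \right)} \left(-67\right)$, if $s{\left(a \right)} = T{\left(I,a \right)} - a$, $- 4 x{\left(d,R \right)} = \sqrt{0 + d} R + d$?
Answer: $- \frac{7705}{4} - \frac{67 i \sqrt{23}}{2} \approx -1926.3 - 160.66 i$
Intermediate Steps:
$I = 2$ ($I = -3 + \left(6 - 1\right) = -3 + 5 = 2$)
$x{\left(d,R \right)} = - \frac{d}{4} - \frac{R \sqrt{d}}{4}$ ($x{\left(d,R \right)} = - \frac{\sqrt{0 + d} R + d}{4} = - \frac{\sqrt{d} R + d}{4} = - \frac{R \sqrt{d} + d}{4} = - \frac{d + R \sqrt{d}}{4} = - \frac{d}{4} - \frac{R \sqrt{d}}{4}$)
$T{\left(z,X \right)} = \frac{\sqrt{X}}{2} - \frac{X}{4}$ ($T{\left(z,X \right)} = - \frac{X}{4} - - \frac{\sqrt{X}}{2} = - \frac{X}{4} + \frac{\sqrt{X}}{2} = \frac{\sqrt{X}}{2} - \frac{X}{4}$)
$s{\left(a \right)} = \frac{\sqrt{a}}{2} - \frac{5 a}{4}$ ($s{\left(a \right)} = \left(\frac{\sqrt{a}}{2} - \frac{a}{4}\right) - a = \frac{\sqrt{a}}{2} - \frac{5 a}{4}$)
$s{\left(-23 \right)} \left(-67\right) = \left(\frac{\sqrt{-23}}{2} - - \frac{115}{4}\right) \left(-67\right) = \left(\frac{i \sqrt{23}}{2} + \frac{115}{4}\right) \left(-67\right) = \left(\frac{115}{4} + \frac{i \sqrt{23}}{2}\right) \left(-67\right) = - \frac{7705}{4} - \frac{67 i \sqrt{23}}{2}$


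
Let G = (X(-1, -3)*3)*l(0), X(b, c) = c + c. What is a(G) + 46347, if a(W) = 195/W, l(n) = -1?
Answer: 278147/6 ≈ 46358.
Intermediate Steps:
X(b, c) = 2*c
G = 18 (G = ((2*(-3))*3)*(-1) = -6*3*(-1) = -18*(-1) = 18)
a(G) + 46347 = 195/18 + 46347 = 195*(1/18) + 46347 = 65/6 + 46347 = 278147/6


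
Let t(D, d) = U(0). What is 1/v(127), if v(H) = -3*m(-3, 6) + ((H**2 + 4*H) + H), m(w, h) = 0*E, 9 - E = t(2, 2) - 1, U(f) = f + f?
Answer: 1/16764 ≈ 5.9652e-5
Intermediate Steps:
U(f) = 2*f
t(D, d) = 0 (t(D, d) = 2*0 = 0)
E = 10 (E = 9 - (0 - 1) = 9 - 1*(-1) = 9 + 1 = 10)
m(w, h) = 0 (m(w, h) = 0*10 = 0)
v(H) = H**2 + 5*H (v(H) = -3*0 + ((H**2 + 4*H) + H) = 0 + (H**2 + 5*H) = H**2 + 5*H)
1/v(127) = 1/(127*(5 + 127)) = 1/(127*132) = 1/16764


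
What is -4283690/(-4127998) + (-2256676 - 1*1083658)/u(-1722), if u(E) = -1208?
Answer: 3448516692213/1246655396 ≈ 2766.2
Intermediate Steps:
-4283690/(-4127998) + (-2256676 - 1*1083658)/u(-1722) = -4283690/(-4127998) + (-2256676 - 1*1083658)/(-1208) = -4283690*(-1/4127998) + (-2256676 - 1083658)*(-1/1208) = 2141845/2063999 - 3340334*(-1/1208) = 2141845/2063999 + 1670167/604 = 3448516692213/1246655396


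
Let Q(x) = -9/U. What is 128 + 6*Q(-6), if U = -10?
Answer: 667/5 ≈ 133.40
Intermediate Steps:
Q(x) = 9/10 (Q(x) = -9/(-10) = -9*(-1/10) = 9/10)
128 + 6*Q(-6) = 128 + 6*(9/10) = 128 + 27/5 = 667/5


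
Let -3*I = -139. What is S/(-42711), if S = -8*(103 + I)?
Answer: 3584/128133 ≈ 0.027971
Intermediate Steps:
I = 139/3 (I = -1/3*(-139) = 139/3 ≈ 46.333)
S = -3584/3 (S = -8*(103 + 139/3) = -8*448/3 = -3584/3 ≈ -1194.7)
S/(-42711) = -3584/3/(-42711) = -3584/3*(-1/42711) = 3584/128133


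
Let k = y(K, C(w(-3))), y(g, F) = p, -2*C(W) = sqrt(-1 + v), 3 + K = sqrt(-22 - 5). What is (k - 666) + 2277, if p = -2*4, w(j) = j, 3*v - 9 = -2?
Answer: 1603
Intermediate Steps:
v = 7/3 (v = 3 + (1/3)*(-2) = 3 - 2/3 = 7/3 ≈ 2.3333)
K = -3 + 3*I*sqrt(3) (K = -3 + sqrt(-22 - 5) = -3 + sqrt(-27) = -3 + 3*I*sqrt(3) ≈ -3.0 + 5.1962*I)
C(W) = -sqrt(3)/3 (C(W) = -sqrt(-1 + 7/3)/2 = -sqrt(3)/3)
p = -8
y(g, F) = -8
k = -8
(k - 666) + 2277 = (-8 - 666) + 2277 = -674 + 2277 = 1603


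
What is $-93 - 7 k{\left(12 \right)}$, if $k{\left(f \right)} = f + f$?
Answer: $-261$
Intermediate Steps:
$k{\left(f \right)} = 2 f$
$-93 - 7 k{\left(12 \right)} = -93 - 7 \cdot 2 \cdot 12 = -93 - 168 = -261$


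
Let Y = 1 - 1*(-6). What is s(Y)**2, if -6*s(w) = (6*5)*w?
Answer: 1225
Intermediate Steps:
Y = 7 (Y = 1 + 6 = 7)
s(w) = -5*w (s(w) = -6*5*w/6 = -5*w)
s(Y)**2 = (-5*7)**2 = (-35)**2 = 1225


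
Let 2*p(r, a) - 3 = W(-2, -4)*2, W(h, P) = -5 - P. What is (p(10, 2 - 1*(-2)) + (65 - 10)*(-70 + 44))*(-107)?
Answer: 305913/2 ≈ 1.5296e+5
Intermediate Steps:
p(r, a) = ½ (p(r, a) = 3/2 + ((-5 - 1*(-4))*2)/2 = 3/2 + ((-5 + 4)*2)/2 = 3/2 + (-1*2)/2 = 3/2 + (½)*(-2) = 3/2 - 1 = ½)
(p(10, 2 - 1*(-2)) + (65 - 10)*(-70 + 44))*(-107) = (½ + (65 - 10)*(-70 + 44))*(-107) = (½ + 55*(-26))*(-107) = (½ - 1430)*(-107) = -2859/2*(-107) = 305913/2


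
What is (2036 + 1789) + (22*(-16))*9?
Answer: 657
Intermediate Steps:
(2036 + 1789) + (22*(-16))*9 = 3825 - 352*9 = 3825 - 3168 = 657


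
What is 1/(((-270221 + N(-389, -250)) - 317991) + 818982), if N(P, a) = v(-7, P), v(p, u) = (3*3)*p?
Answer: 1/230707 ≈ 4.3345e-6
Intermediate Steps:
v(p, u) = 9*p
N(P, a) = -63 (N(P, a) = 9*(-7) = -63)
1/(((-270221 + N(-389, -250)) - 317991) + 818982) = 1/(((-270221 - 63) - 317991) + 818982) = 1/((-270284 - 317991) + 818982) = 1/(-588275 + 818982) = 1/230707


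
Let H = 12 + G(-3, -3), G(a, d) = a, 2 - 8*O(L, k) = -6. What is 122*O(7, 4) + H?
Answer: 131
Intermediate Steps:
O(L, k) = 1 (O(L, k) = ¼ - ⅛*(-6) = ¼ + ¾ = 1)
H = 9 (H = 12 - 3 = 9)
122*O(7, 4) + H = 122*1 + 9 = 122 + 9 = 131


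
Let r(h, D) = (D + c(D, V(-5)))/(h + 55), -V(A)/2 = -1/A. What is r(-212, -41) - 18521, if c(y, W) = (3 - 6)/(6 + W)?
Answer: -81417153/4396 ≈ -18521.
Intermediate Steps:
V(A) = 2/A (V(A) = -(-2)/A = 2/A)
c(y, W) = -3/(6 + W)
r(h, D) = (-15/28 + D)/(55 + h) (r(h, D) = (D - 3/(6 + 2/(-5)))/(h + 55) = (D - 3/(6 + 2*(-1/5)))/(55 + h) = (D - 3/(6 - 2/5))/(55 + h) = (D - 3/28/5)/(55 + h) = (D - 3*5/28)/(55 + h) = (D - 15/28)/(55 + h) = (-15/28 + D)/(55 + h))
r(-212, -41) - 18521 = (-15/28 - 41)/(55 - 212) - 18521 = -1163/28/(-157) - 18521 = -1/157*(-1163/28) - 18521 = 1163/4396 - 18521 = -81417153/4396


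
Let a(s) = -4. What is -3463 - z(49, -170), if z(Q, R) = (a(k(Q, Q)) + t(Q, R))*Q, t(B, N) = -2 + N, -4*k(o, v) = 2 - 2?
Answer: 5161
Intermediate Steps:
k(o, v) = 0 (k(o, v) = -(2 - 2)/4 = -¼*0 = 0)
z(Q, R) = Q*(-6 + R) (z(Q, R) = (-4 + (-2 + R))*Q = (-6 + R)*Q = Q*(-6 + R))
-3463 - z(49, -170) = -3463 - 49*(-6 - 170) = -3463 - 49*(-176) = -3463 - 1*(-8624) = -3463 + 8624 = 5161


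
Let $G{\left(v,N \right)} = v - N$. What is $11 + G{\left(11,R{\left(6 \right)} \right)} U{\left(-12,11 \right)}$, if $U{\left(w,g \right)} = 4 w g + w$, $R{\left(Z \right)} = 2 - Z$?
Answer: $-8089$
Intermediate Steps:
$U{\left(w,g \right)} = w + 4 g w$ ($U{\left(w,g \right)} = 4 g w + w = w + 4 g w$)
$11 + G{\left(11,R{\left(6 \right)} \right)} U{\left(-12,11 \right)} = 11 + \left(11 - \left(2 - 6\right)\right) \left(- 12 \left(1 + 4 \cdot 11\right)\right) = 11 + \left(11 - \left(2 - 6\right)\right) \left(- 12 \left(1 + 44\right)\right) = 11 + \left(11 - -4\right) \left(\left(-12\right) 45\right) = 11 + \left(11 + 4\right) \left(-540\right) = 11 + 15 \left(-540\right) = 11 - 8100 = -8089$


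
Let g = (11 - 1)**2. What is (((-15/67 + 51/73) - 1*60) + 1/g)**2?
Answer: 847328583170281/239218810000 ≈ 3542.1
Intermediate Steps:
g = 100 (g = 10**2 = 100)
(((-15/67 + 51/73) - 1*60) + 1/g)**2 = (((-15/67 + 51/73) - 1*60) + 1/100)**2 = (((-15*1/67 + 51*(1/73)) - 60) + 1/100)**2 = (((-15/67 + 51/73) - 60) + 1/100)**2 = ((2322/4891 - 60) + 1/100)**2 = (-291138/4891 + 1/100)**2 = (-29108909/489100)**2 = 847328583170281/239218810000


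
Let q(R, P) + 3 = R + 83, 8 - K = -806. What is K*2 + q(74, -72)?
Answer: 1782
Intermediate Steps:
K = 814 (K = 8 - 1*(-806) = 8 + 806 = 814)
q(R, P) = 80 + R (q(R, P) = -3 + (R + 83) = -3 + (83 + R) = 80 + R)
K*2 + q(74, -72) = 814*2 + (80 + 74) = 1628 + 154 = 1782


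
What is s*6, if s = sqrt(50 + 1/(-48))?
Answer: sqrt(7197)/2 ≈ 42.418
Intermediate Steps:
s = sqrt(7197)/12 (s = sqrt(50 - 1/48) = sqrt(2399/48) = sqrt(7197)/12 ≈ 7.0696)
s*6 = (sqrt(7197)/12)*6 = sqrt(7197)/2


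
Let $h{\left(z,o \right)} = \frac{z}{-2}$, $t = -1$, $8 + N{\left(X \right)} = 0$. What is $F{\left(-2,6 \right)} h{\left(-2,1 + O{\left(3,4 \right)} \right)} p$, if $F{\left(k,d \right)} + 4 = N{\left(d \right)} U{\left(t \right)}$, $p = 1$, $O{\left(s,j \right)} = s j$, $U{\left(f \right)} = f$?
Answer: $4$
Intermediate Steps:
$N{\left(X \right)} = -8$ ($N{\left(X \right)} = -8 + 0 = -8$)
$O{\left(s,j \right)} = j s$
$h{\left(z,o \right)} = - \frac{z}{2}$ ($h{\left(z,o \right)} = z \left(- \frac{1}{2}\right) = - \frac{z}{2}$)
$F{\left(k,d \right)} = 4$ ($F{\left(k,d \right)} = -4 - -8 = -4 + 8 = 4$)
$F{\left(-2,6 \right)} h{\left(-2,1 + O{\left(3,4 \right)} \right)} p = 4 \left(\left(- \frac{1}{2}\right) \left(-2\right)\right) 1 = 4 \cdot 1 \cdot 1 = 4 \cdot 1 = 4$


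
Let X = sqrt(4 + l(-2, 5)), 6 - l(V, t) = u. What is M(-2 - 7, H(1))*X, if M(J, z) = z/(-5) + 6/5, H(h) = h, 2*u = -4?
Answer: 2*sqrt(3) ≈ 3.4641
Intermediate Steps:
u = -2 (u = (1/2)*(-4) = -2)
l(V, t) = 8 (l(V, t) = 6 - 1*(-2) = 6 + 2 = 8)
X = 2*sqrt(3) (X = sqrt(4 + 8) = sqrt(12) = 2*sqrt(3) ≈ 3.4641)
M(J, z) = 6/5 - z/5 (M(J, z) = z*(-1/5) + 6*(1/5) = -z/5 + 6/5 = 6/5 - z/5)
M(-2 - 7, H(1))*X = (6/5 - 1/5*1)*(2*sqrt(3)) = (6/5 - 1/5)*(2*sqrt(3)) = 1*(2*sqrt(3)) = 2*sqrt(3)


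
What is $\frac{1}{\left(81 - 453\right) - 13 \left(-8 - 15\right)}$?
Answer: $- \frac{1}{73} \approx -0.013699$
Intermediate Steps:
$\frac{1}{\left(81 - 453\right) - 13 \left(-8 - 15\right)} = \frac{1}{\left(81 - 453\right) - -299} = \frac{1}{-372 + 299} = \frac{1}{-73} = - \frac{1}{73}$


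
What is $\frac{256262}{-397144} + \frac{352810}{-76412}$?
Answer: $- \frac{19962233323}{3793320916} \approx -5.2625$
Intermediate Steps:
$\frac{256262}{-397144} + \frac{352810}{-76412} = 256262 \left(- \frac{1}{397144}\right) + 352810 \left(- \frac{1}{76412}\right) = - \frac{128131}{198572} - \frac{176405}{38206} = - \frac{19962233323}{3793320916}$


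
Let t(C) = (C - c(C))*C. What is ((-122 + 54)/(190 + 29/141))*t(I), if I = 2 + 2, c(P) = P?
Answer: 0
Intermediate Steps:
I = 4
t(C) = 0 (t(C) = (C - C)*C = 0*C = 0)
((-122 + 54)/(190 + 29/141))*t(I) = ((-122 + 54)/(190 + 29/141))*0 = -68/(190 + 29*(1/141))*0 = -68/(190 + 29/141)*0 = -68/26819/141*0 = -68*141/26819*0 = -9588/26819*0 = 0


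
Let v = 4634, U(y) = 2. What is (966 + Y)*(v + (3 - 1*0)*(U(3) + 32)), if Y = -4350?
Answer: -16026624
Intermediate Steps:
(966 + Y)*(v + (3 - 1*0)*(U(3) + 32)) = (966 - 4350)*(4634 + (3 - 1*0)*(2 + 32)) = -3384*(4634 + (3 + 0)*34) = -3384*(4634 + 3*34) = -3384*(4634 + 102) = -3384*4736 = -16026624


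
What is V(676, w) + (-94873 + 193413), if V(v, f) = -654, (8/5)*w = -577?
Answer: 97886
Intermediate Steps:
w = -2885/8 (w = (5/8)*(-577) = -2885/8 ≈ -360.63)
V(676, w) + (-94873 + 193413) = -654 + (-94873 + 193413) = -654 + 98540 = 97886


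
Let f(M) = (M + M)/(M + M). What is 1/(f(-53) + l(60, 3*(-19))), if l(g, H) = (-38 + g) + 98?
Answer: 1/121 ≈ 0.0082645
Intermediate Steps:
l(g, H) = 60 + g
f(M) = 1 (f(M) = (2*M)/((2*M)) = (2*M)*(1/(2*M)) = 1)
1/(f(-53) + l(60, 3*(-19))) = 1/(1 + (60 + 60)) = 1/(1 + 120) = 1/121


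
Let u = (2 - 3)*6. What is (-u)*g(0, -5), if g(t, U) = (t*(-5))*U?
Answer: 0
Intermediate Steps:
g(t, U) = -5*U*t (g(t, U) = (-5*t)*U = -5*U*t)
u = -6 (u = -1*6 = -6)
(-u)*g(0, -5) = (-1*(-6))*(-5*(-5)*0) = 6*0 = 0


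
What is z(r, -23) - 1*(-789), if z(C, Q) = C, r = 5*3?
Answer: 804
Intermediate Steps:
r = 15
z(r, -23) - 1*(-789) = 15 - 1*(-789) = 15 + 789 = 804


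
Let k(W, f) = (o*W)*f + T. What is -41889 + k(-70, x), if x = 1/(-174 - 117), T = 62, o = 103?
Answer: -12164447/291 ≈ -41802.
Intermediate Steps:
x = -1/291 (x = 1/(-291) = -1/291 ≈ -0.0034364)
k(W, f) = 62 + 103*W*f (k(W, f) = (103*W)*f + 62 = 103*W*f + 62 = 62 + 103*W*f)
-41889 + k(-70, x) = -41889 + (62 + 103*(-70)*(-1/291)) = -41889 + (62 + 7210/291) = -41889 + 25252/291 = -12164447/291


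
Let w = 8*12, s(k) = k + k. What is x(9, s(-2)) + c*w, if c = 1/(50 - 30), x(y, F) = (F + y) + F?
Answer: 29/5 ≈ 5.8000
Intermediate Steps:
s(k) = 2*k
w = 96
x(y, F) = y + 2*F
c = 1/20 ≈ 0.050000
x(9, s(-2)) + c*w = (9 + 2*(2*(-2))) + (1/20)*96 = (9 + 2*(-4)) + 24/5 = (9 - 8) + 24/5 = 1 + 24/5 = 29/5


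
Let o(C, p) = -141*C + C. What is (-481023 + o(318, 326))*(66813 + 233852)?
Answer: -158012386095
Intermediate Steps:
o(C, p) = -140*C
(-481023 + o(318, 326))*(66813 + 233852) = (-481023 - 140*318)*(66813 + 233852) = (-481023 - 44520)*300665 = -525543*300665 = -158012386095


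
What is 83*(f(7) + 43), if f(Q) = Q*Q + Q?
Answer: 8217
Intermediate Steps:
f(Q) = Q + Q² (f(Q) = Q² + Q = Q + Q²)
83*(f(7) + 43) = 83*(7*(1 + 7) + 43) = 83*(7*8 + 43) = 83*(56 + 43) = 83*99 = 8217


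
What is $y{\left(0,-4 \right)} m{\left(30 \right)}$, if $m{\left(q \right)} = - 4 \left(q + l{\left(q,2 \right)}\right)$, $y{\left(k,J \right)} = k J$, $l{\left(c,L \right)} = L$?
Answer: $0$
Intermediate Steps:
$y{\left(k,J \right)} = J k$
$m{\left(q \right)} = -8 - 4 q$ ($m{\left(q \right)} = - 4 \left(q + 2\right) = - 4 \left(2 + q\right) = -8 - 4 q$)
$y{\left(0,-4 \right)} m{\left(30 \right)} = \left(-4\right) 0 \left(-8 - 120\right) = 0 \left(-8 - 120\right) = 0 \left(-128\right) = 0$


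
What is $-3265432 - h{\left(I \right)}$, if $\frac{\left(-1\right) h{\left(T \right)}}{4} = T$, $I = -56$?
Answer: $-3265656$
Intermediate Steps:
$h{\left(T \right)} = - 4 T$
$-3265432 - h{\left(I \right)} = -3265432 - \left(-4\right) \left(-56\right) = -3265432 - 224 = -3265656$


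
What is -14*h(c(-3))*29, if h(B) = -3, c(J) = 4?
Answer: 1218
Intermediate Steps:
-14*h(c(-3))*29 = -14*(-3)*29 = 42*29 = 1218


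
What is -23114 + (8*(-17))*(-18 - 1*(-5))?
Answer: -21346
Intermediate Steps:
-23114 + (8*(-17))*(-18 - 1*(-5)) = -23114 - 136*(-18 + 5) = -23114 - 136*(-13) = -23114 + 1768 = -21346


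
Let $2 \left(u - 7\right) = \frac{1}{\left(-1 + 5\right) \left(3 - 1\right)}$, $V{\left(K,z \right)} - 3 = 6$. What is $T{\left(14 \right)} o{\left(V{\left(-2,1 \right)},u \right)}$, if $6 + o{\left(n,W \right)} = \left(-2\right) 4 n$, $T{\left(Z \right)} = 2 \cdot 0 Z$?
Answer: $0$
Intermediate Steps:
$V{\left(K,z \right)} = 9$ ($V{\left(K,z \right)} = 3 + 6 = 9$)
$u = \frac{113}{16}$ ($u = 7 + \frac{1}{2 \left(-1 + 5\right) \left(3 - 1\right)} = 7 + \frac{1}{2 \cdot 4 \cdot 2} = 7 + \frac{1}{2 \cdot 8} = 7 + \frac{1}{2} \cdot \frac{1}{8} = 7 + \frac{1}{16} = \frac{113}{16} \approx 7.0625$)
$T{\left(Z \right)} = 0$ ($T{\left(Z \right)} = 0 Z = 0$)
$o{\left(n,W \right)} = -6 - 8 n$ ($o{\left(n,W \right)} = -6 + \left(-2\right) 4 n = -6 - 8 n$)
$T{\left(14 \right)} o{\left(V{\left(-2,1 \right)},u \right)} = 0 \left(-6 - 72\right) = 0 \left(-78\right) = 0$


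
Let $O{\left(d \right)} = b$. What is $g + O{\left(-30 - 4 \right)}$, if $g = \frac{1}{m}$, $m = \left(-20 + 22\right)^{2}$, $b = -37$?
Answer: $- \frac{147}{4} \approx -36.75$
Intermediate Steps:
$m = 4$ ($m = 2^{2} = 4$)
$O{\left(d \right)} = -37$
$g = \frac{1}{4} \approx 0.25$
$g + O{\left(-30 - 4 \right)} = \frac{1}{4} - 37 = - \frac{147}{4}$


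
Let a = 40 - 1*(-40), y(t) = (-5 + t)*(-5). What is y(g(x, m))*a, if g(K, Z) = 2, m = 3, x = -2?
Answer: 1200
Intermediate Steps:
y(t) = 25 - 5*t
a = 80 (a = 40 + 40 = 80)
y(g(x, m))*a = (25 - 5*2)*80 = (25 - 10)*80 = 15*80 = 1200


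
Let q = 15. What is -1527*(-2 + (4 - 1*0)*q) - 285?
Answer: -88851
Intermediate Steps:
-1527*(-2 + (4 - 1*0)*q) - 285 = -1527*(-2 + (4 - 1*0)*15) - 285 = -1527*(-2 + (4 + 0)*15) - 285 = -1527*(-2 + 4*15) - 285 = -1527*(-2 + 60) - 285 = -1527*58 - 285 = -88566 - 285 = -88851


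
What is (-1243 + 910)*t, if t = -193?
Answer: 64269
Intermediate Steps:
(-1243 + 910)*t = (-1243 + 910)*(-193) = -333*(-193) = 64269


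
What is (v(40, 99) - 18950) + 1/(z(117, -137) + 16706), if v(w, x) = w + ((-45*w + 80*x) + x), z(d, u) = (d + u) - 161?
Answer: -209718774/16525 ≈ -12691.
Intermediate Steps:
z(d, u) = -161 + d + u
v(w, x) = -44*w + 81*x (v(w, x) = w + (-45*w + 81*x) = -44*w + 81*x)
(v(40, 99) - 18950) + 1/(z(117, -137) + 16706) = ((-44*40 + 81*99) - 18950) + 1/((-161 + 117 - 137) + 16706) = ((-1760 + 8019) - 18950) + 1/(-181 + 16706) = (6259 - 18950) + 1/16525 = -12691 + 1/16525 = -209718774/16525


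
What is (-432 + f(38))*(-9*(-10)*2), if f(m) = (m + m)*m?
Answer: 442080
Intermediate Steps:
f(m) = 2*m² (f(m) = (2*m)*m = 2*m²)
(-432 + f(38))*(-9*(-10)*2) = (-432 + 2*38²)*(-9*(-10)*2) = (-432 + 2*1444)*(90*2) = (-432 + 2888)*180 = 2456*180 = 442080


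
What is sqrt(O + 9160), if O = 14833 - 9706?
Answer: sqrt(14287) ≈ 119.53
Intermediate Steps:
O = 5127
sqrt(O + 9160) = sqrt(5127 + 9160) = sqrt(14287)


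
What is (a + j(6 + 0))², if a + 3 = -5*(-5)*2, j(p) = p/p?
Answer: 2304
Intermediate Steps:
j(p) = 1
a = 47 (a = -3 - 5*(-5)*2 = -3 + 25*2 = -3 + 50 = 47)
(a + j(6 + 0))² = (47 + 1)² = 48² = 2304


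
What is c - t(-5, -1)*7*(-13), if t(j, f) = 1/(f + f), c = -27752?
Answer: -55595/2 ≈ -27798.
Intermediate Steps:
t(j, f) = 1/(2*f)
c - t(-5, -1)*7*(-13) = -27752 - ((½)/(-1))*7*(-13) = -27752 - ((½)*(-1))*7*(-13) = -27752 - (-½*7)*(-13) = -27752 - (-7)*(-13)/2 = -27752 - 1*91/2 = -27752 - 91/2 = -55595/2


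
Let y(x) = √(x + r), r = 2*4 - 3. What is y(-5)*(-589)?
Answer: 0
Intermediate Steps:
r = 5 (r = 8 - 3 = 5)
y(x) = √(5 + x) (y(x) = √(x + 5) = √(5 + x))
y(-5)*(-589) = √(5 - 5)*(-589) = √0*(-589) = 0*(-589) = 0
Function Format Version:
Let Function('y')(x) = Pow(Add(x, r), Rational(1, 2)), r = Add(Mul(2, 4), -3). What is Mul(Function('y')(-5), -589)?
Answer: 0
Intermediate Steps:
r = 5 (r = Add(8, -3) = 5)
Function('y')(x) = Pow(Add(5, x), Rational(1, 2)) (Function('y')(x) = Pow(Add(x, 5), Rational(1, 2)) = Pow(Add(5, x), Rational(1, 2)))
Mul(Function('y')(-5), -589) = Mul(Pow(Add(5, -5), Rational(1, 2)), -589) = Mul(Pow(0, Rational(1, 2)), -589) = Mul(0, -589) = 0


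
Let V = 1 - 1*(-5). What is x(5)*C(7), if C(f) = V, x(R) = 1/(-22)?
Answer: -3/11 ≈ -0.27273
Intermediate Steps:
x(R) = -1/22
V = 6 (V = 1 + 5 = 6)
C(f) = 6
x(5)*C(7) = -1/22*6 = -3/11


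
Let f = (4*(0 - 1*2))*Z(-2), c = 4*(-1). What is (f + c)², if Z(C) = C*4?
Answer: 3600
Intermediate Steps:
Z(C) = 4*C
c = -4
f = 64 (f = (4*(0 - 1*2))*(4*(-2)) = (4*(0 - 2))*(-8) = (4*(-2))*(-8) = -8*(-8) = 64)
(f + c)² = (64 - 4)² = 60² = 3600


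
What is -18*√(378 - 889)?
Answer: -18*I*√511 ≈ -406.9*I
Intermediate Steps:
-18*√(378 - 889) = -18*I*√511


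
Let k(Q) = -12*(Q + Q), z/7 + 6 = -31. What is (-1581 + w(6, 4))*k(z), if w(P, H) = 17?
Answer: -9721824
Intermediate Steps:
z = -259 (z = -42 + 7*(-31) = -42 - 217 = -259)
k(Q) = -24*Q
(-1581 + w(6, 4))*k(z) = (-1581 + 17)*(-24*(-259)) = -1564*6216 = -9721824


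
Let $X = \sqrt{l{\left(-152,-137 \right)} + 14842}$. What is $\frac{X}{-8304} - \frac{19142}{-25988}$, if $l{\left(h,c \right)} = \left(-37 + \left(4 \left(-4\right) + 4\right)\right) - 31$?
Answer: $\frac{9571}{12994} - \frac{11 \sqrt{122}}{8304} \approx 0.72194$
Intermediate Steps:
$l{\left(h,c \right)} = -80$ ($l{\left(h,c \right)} = \left(-37 + \left(-16 + 4\right)\right) - 31 = \left(-37 - 12\right) - 31 = -49 - 31 = -80$)
$X = 11 \sqrt{122}$ ($X = \sqrt{-80 + 14842} = \sqrt{14762} = 11 \sqrt{122} \approx 121.5$)
$\frac{X}{-8304} - \frac{19142}{-25988} = \frac{11 \sqrt{122}}{-8304} - \frac{19142}{-25988} = 11 \sqrt{122} \left(- \frac{1}{8304}\right) - - \frac{9571}{12994} = - \frac{11 \sqrt{122}}{8304} + \frac{9571}{12994} = \frac{9571}{12994} - \frac{11 \sqrt{122}}{8304}$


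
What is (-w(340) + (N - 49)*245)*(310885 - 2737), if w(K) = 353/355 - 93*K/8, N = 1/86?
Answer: -37869264211392/15265 ≈ -2.4808e+9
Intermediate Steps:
N = 1/86 ≈ 0.011628
w(K) = 353/355 - 93*K/8 (w(K) = 353*(1/355) - 93*K/8 = 353/355 - 93*K/8)
(-w(340) + (N - 49)*245)*(310885 - 2737) = (-(353/355 - 93/8*340) + (1/86 - 49)*245)*(310885 - 2737) = (-(353/355 - 7905/2) - 4213/86*245)*308148 = (-1*(-2805569/710) - 1032185/86)*308148 = (2805569/710 - 1032185/86)*308148 = -122893104/15265*308148 = -37869264211392/15265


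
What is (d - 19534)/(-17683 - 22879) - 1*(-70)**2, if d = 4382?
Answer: -99369324/20281 ≈ -4899.6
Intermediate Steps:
(d - 19534)/(-17683 - 22879) - 1*(-70)**2 = (4382 - 19534)/(-17683 - 22879) - 1*(-70)**2 = -15152/(-40562) - 1*4900 = -15152*(-1/40562) - 4900 = 7576/20281 - 4900 = -99369324/20281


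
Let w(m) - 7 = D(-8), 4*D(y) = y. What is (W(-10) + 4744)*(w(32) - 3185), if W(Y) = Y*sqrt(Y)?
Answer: -15085920 + 31800*I*sqrt(10) ≈ -1.5086e+7 + 1.0056e+5*I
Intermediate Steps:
D(y) = y/4
w(m) = 5 (w(m) = 7 + (1/4)*(-8) = 7 - 2 = 5)
W(Y) = Y**(3/2)
(W(-10) + 4744)*(w(32) - 3185) = ((-10)**(3/2) + 4744)*(5 - 3185) = (-10*I*sqrt(10) + 4744)*(-3180) = (4744 - 10*I*sqrt(10))*(-3180) = -15085920 + 31800*I*sqrt(10)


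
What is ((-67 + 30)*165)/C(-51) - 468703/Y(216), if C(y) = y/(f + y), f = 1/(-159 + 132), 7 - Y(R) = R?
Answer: -370949393/95931 ≈ -3866.8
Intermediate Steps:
Y(R) = 7 - R
f = -1/27 (f = 1/(-27) = -1/27 ≈ -0.037037)
C(y) = y/(-1/27 + y)
((-67 + 30)*165)/C(-51) - 468703/Y(216) = ((-67 + 30)*165)/((27*(-51)/(-1 + 27*(-51)))) - 468703/(7 - 1*216) = (-37*165)/((27*(-51)/(-1 - 1377))) - 468703/(7 - 216) = -6105/(27*(-51)/(-1378)) - 468703/(-209) = -6105/(27*(-51)*(-1/1378)) - 468703*(-1/209) = -6105/1377/1378 + 468703/209 = -6105*1378/1377 + 468703/209 = -2804230/459 + 468703/209 = -370949393/95931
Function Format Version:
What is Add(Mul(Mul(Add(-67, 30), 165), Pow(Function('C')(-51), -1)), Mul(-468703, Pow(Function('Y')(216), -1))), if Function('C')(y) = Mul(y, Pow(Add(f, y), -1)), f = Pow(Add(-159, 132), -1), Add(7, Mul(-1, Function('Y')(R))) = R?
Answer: Rational(-370949393, 95931) ≈ -3866.8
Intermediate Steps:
Function('Y')(R) = Add(7, Mul(-1, R))
f = Rational(-1, 27) (f = Pow(-27, -1) = Rational(-1, 27) ≈ -0.037037)
Function('C')(y) = Mul(y, Pow(Add(Rational(-1, 27), y), -1))
Add(Mul(Mul(Add(-67, 30), 165), Pow(Function('C')(-51), -1)), Mul(-468703, Pow(Function('Y')(216), -1))) = Add(Mul(Mul(Add(-67, 30), 165), Pow(Mul(27, -51, Pow(Add(-1, Mul(27, -51)), -1)), -1)), Mul(-468703, Pow(Add(7, Mul(-1, 216)), -1))) = Add(Mul(Mul(-37, 165), Pow(Mul(27, -51, Pow(Add(-1, -1377), -1)), -1)), Mul(-468703, Pow(Add(7, -216), -1))) = Add(Mul(-6105, Pow(Mul(27, -51, Pow(-1378, -1)), -1)), Mul(-468703, Pow(-209, -1))) = Add(Mul(-6105, Pow(Mul(27, -51, Rational(-1, 1378)), -1)), Mul(-468703, Rational(-1, 209))) = Add(Mul(-6105, Pow(Rational(1377, 1378), -1)), Rational(468703, 209)) = Add(Mul(-6105, Rational(1378, 1377)), Rational(468703, 209)) = Add(Rational(-2804230, 459), Rational(468703, 209)) = Rational(-370949393, 95931)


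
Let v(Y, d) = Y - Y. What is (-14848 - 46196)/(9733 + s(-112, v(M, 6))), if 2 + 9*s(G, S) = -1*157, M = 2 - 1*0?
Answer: -91566/14573 ≈ -6.2833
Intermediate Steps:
M = 2 (M = 2 + 0 = 2)
v(Y, d) = 0
s(G, S) = -53/3 (s(G, S) = -2/9 + (-1*157)/9 = -2/9 + (1/9)*(-157) = -2/9 - 157/9 = -53/3)
(-14848 - 46196)/(9733 + s(-112, v(M, 6))) = (-14848 - 46196)/(9733 - 53/3) = -61044/29146/3 = -61044*3/29146 = -91566/14573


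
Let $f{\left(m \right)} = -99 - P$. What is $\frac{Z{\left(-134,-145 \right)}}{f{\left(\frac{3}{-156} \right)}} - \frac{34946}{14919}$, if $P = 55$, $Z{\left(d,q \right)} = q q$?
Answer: $- \frac{319053659}{2297526} \approx -138.87$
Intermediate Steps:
$Z{\left(d,q \right)} = q^{2}$
$f{\left(m \right)} = -154$ ($f{\left(m \right)} = -99 - 55 = -154$)
$\frac{Z{\left(-134,-145 \right)}}{f{\left(\frac{3}{-156} \right)}} - \frac{34946}{14919} = \frac{\left(-145\right)^{2}}{-154} - \frac{34946}{14919} = 21025 \left(- \frac{1}{154}\right) - \frac{34946}{14919} = - \frac{21025}{154} - \frac{34946}{14919} = - \frac{319053659}{2297526}$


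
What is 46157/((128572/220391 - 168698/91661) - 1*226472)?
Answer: -932429532479807/4575045024869698 ≈ -0.20381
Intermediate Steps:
46157/((128572/220391 - 168698/91661) - 1*226472) = 46157/((128572*(1/220391) - 168698*1/91661) - 226472) = 46157/((128572/220391 - 168698/91661) - 226472) = 46157/(-25394482826/20201259451 - 226472) = 46157/(-4575045024869698/20201259451) = 46157*(-20201259451/4575045024869698) = -932429532479807/4575045024869698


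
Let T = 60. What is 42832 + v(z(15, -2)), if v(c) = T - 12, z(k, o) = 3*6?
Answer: 42880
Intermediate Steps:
z(k, o) = 18
v(c) = 48 (v(c) = 60 - 12 = 48)
42832 + v(z(15, -2)) = 42832 + 48 = 42880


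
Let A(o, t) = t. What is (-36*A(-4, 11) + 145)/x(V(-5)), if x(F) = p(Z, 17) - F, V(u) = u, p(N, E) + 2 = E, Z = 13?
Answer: -251/20 ≈ -12.550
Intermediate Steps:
p(N, E) = -2 + E
x(F) = 15 - F (x(F) = (-2 + 17) - F = 15 - F)
(-36*A(-4, 11) + 145)/x(V(-5)) = (-36*11 + 145)/(15 - 1*(-5)) = (-396 + 145)/(15 + 5) = -251/20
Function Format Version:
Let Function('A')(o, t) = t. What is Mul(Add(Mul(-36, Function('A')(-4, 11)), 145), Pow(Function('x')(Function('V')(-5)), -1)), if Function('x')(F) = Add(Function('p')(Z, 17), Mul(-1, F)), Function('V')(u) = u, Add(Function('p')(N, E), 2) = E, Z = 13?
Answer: Rational(-251, 20) ≈ -12.550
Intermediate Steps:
Function('p')(N, E) = Add(-2, E)
Function('x')(F) = Add(15, Mul(-1, F)) (Function('x')(F) = Add(Add(-2, 17), Mul(-1, F)) = Add(15, Mul(-1, F)))
Mul(Add(Mul(-36, Function('A')(-4, 11)), 145), Pow(Function('x')(Function('V')(-5)), -1)) = Mul(Add(Mul(-36, 11), 145), Pow(Add(15, Mul(-1, -5)), -1)) = Mul(Add(-396, 145), Pow(Add(15, 5), -1)) = Mul(-251, Pow(20, -1)) = Mul(-251, Rational(1, 20)) = Rational(-251, 20)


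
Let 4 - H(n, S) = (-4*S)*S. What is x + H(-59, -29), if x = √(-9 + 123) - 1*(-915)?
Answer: 4283 + √114 ≈ 4293.7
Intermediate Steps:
H(n, S) = 4 + 4*S² (H(n, S) = 4 - (-4*S)*S = 4 - (-4)*S² = 4 + 4*S²)
x = 915 + √114 (x = √114 + 915 = 915 + √114 ≈ 925.68)
x + H(-59, -29) = (915 + √114) + (4 + 4*(-29)²) = (915 + √114) + (4 + 4*841) = (915 + √114) + (4 + 3364) = (915 + √114) + 3368 = 4283 + √114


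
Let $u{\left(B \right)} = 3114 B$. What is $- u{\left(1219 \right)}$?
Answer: $-3795966$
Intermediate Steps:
$- u{\left(1219 \right)} = - 3114 \cdot 1219 = \left(-1\right) 3795966 = -3795966$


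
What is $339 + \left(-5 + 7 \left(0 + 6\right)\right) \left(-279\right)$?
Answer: $-9984$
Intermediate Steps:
$339 + \left(-5 + 7 \left(0 + 6\right)\right) \left(-279\right) = 339 + \left(-5 + 7 \cdot 6\right) \left(-279\right) = 339 + \left(-5 + 42\right) \left(-279\right) = 339 + 37 \left(-279\right) = 339 - 10323 = -9984$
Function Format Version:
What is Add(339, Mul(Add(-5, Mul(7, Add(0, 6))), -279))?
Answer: -9984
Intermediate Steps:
Add(339, Mul(Add(-5, Mul(7, Add(0, 6))), -279)) = Add(339, Mul(Add(-5, Mul(7, 6)), -279)) = Add(339, Mul(Add(-5, 42), -279)) = Add(339, Mul(37, -279)) = Add(339, -10323) = -9984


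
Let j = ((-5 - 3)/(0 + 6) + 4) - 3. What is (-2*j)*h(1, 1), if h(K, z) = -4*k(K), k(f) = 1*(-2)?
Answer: 16/3 ≈ 5.3333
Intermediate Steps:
k(f) = -2
j = -⅓ (j = (-8/6 + 4) - 3 = (-8*⅙ + 4) - 3 = (-4/3 + 4) - 3 = 8/3 - 3 = -⅓ ≈ -0.33333)
h(K, z) = 8 (h(K, z) = -4*(-2) = 8)
(-2*j)*h(1, 1) = -2*(-⅓)*8 = (⅔)*8 = 16/3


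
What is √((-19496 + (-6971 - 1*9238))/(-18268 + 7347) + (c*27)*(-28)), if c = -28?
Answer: √2525060059793/10921 ≈ 145.50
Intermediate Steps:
√((-19496 + (-6971 - 1*9238))/(-18268 + 7347) + (c*27)*(-28)) = √((-19496 + (-6971 - 1*9238))/(-18268 + 7347) - 28*27*(-28)) = √((-19496 + (-6971 - 9238))/(-10921) - 756*(-28)) = √((-19496 - 16209)*(-1/10921) + 21168) = √(-35705*(-1/10921) + 21168) = √(35705/10921 + 21168) = √(231211433/10921) = √2525060059793/10921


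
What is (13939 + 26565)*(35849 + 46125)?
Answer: 3320274896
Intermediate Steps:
(13939 + 26565)*(35849 + 46125) = 40504*81974 = 3320274896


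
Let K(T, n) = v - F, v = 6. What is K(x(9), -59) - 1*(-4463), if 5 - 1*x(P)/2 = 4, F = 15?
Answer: 4454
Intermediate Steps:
x(P) = 2 (x(P) = 10 - 2*4 = 10 - 8 = 2)
K(T, n) = -9 (K(T, n) = 6 - 1*15 = 6 - 15 = -9)
K(x(9), -59) - 1*(-4463) = -9 - 1*(-4463) = -9 + 4463 = 4454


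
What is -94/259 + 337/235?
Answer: 65193/60865 ≈ 1.0711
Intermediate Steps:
-94/259 + 337/235 = 65193/60865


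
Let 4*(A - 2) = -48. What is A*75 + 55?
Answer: -695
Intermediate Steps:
A = -10 (A = 2 + (1/4)*(-48) = 2 - 12 = -10)
A*75 + 55 = -10*75 + 55 = -750 + 55 = -695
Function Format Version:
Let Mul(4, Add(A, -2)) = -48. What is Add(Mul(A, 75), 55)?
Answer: -695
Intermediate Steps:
A = -10 (A = Add(2, Mul(Rational(1, 4), -48)) = Add(2, -12) = -10)
Add(Mul(A, 75), 55) = Add(Mul(-10, 75), 55) = Add(-750, 55) = -695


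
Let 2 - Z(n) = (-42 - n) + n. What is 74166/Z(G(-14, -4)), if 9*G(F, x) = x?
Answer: 37083/22 ≈ 1685.6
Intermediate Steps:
G(F, x) = x/9
Z(n) = 44 (Z(n) = 2 - ((-42 - n) + n) = 2 - 1*(-42) = 2 + 42 = 44)
74166/Z(G(-14, -4)) = 74166/44 = 74166*(1/44) = 37083/22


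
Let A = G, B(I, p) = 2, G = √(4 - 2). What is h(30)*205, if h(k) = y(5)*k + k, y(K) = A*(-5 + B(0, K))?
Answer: 6150 - 18450*√2 ≈ -19942.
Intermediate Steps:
G = √2 ≈ 1.4142
A = √2 ≈ 1.4142
y(K) = -3*√2 (y(K) = √2*(-5 + 2) = √2*(-3) = -3*√2)
h(k) = k - 3*k*√2 (h(k) = (-3*√2)*k + k = -3*k*√2 + k = k - 3*k*√2)
h(30)*205 = (30*(1 - 3*√2))*205 = (30 - 90*√2)*205 = 6150 - 18450*√2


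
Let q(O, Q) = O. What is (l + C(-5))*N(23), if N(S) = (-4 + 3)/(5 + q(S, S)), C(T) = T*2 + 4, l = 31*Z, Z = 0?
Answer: 3/14 ≈ 0.21429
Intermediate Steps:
l = 0 (l = 31*0 = 0)
C(T) = 4 + 2*T (C(T) = 2*T + 4 = 4 + 2*T)
N(S) = -1/(5 + S) (N(S) = (-4 + 3)/(5 + S) = -1/(5 + S))
(l + C(-5))*N(23) = (0 + (4 + 2*(-5)))*(-1/(5 + 23)) = (0 + (4 - 10))*(-1/28) = (0 - 6)*(-1*1/28) = -6*(-1/28) = 3/14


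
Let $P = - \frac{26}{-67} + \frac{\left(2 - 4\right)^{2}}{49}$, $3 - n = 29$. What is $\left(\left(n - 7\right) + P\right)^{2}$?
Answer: $\frac{11405599209}{10778089} \approx 1058.2$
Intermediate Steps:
$n = -26$ ($n = 3 - 29 = -26$)
$P = \frac{1542}{3283}$ ($P = \left(-26\right) \left(- \frac{1}{67}\right) + \left(-2\right)^{2} \cdot \frac{1}{49} = \frac{26}{67} + 4 \cdot \frac{1}{49} = \frac{26}{67} + \frac{4}{49} = \frac{1542}{3283} \approx 0.46969$)
$\left(\left(n - 7\right) + P\right)^{2} = \left(\left(-26 - 7\right) + \frac{1542}{3283}\right)^{2} = \left(-33 + \frac{1542}{3283}\right)^{2} = \left(- \frac{106797}{3283}\right)^{2} = \frac{11405599209}{10778089}$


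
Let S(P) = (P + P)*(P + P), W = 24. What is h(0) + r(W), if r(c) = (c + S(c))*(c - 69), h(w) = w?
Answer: -104760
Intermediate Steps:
S(P) = 4*P**2 (S(P) = (2*P)*(2*P) = 4*P**2)
r(c) = (-69 + c)*(c + 4*c**2) (r(c) = (c + 4*c**2)*(c - 69) = (c + 4*c**2)*(-69 + c) = (-69 + c)*(c + 4*c**2))
h(0) + r(W) = 0 + 24*(-69 - 275*24 + 4*24**2) = 0 + 24*(-69 - 6600 + 4*576) = 0 + 24*(-69 - 6600 + 2304) = 0 + 24*(-4365) = 0 - 104760 = -104760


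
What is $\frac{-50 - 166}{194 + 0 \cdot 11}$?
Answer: $- \frac{108}{97} \approx -1.1134$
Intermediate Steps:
$\frac{-50 - 166}{194 + 0 \cdot 11} = \frac{1}{194 + 0} \left(-216\right) = \frac{1}{194} \left(-216\right) = - \frac{108}{97}$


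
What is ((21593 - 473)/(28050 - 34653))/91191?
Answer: -7040/200711391 ≈ -3.5075e-5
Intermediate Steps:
((21593 - 473)/(28050 - 34653))/91191 = (21120/(-6603))*(1/91191) = (21120*(-1/6603))*(1/91191) = -7040/2201*1/91191 = -7040/200711391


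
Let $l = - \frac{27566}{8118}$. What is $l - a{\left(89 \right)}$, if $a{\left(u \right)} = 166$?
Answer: $- \frac{62507}{369} \approx -169.4$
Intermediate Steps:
$l = - \frac{1253}{369}$ ($l = \left(-27566\right) \frac{1}{8118} = - \frac{1253}{369} \approx -3.3957$)
$l - a{\left(89 \right)} = - \frac{1253}{369} - 166 = - \frac{62507}{369}$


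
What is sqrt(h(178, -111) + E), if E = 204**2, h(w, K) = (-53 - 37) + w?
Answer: 2*sqrt(10426) ≈ 204.22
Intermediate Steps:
h(w, K) = -90 + w
E = 41616
sqrt(h(178, -111) + E) = sqrt((-90 + 178) + 41616) = sqrt(88 + 41616) = sqrt(41704) = 2*sqrt(10426)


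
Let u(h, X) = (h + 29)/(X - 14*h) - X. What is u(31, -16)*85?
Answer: 4046/3 ≈ 1348.7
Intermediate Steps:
u(h, X) = -X + (29 + h)/(X - 14*h) (u(h, X) = (29 + h)/(X - 14*h) - X = -X + (29 + h)/(X - 14*h))
u(31, -16)*85 = ((29 + 31 - 1*(-16)**2 + 14*(-16)*31)/(-16 - 14*31))*85 = ((29 + 31 - 1*256 - 6944)/(-16 - 434))*85 = ((29 + 31 - 256 - 6944)/(-450))*85 = -1/450*(-7140)*85 = (238/15)*85 = 4046/3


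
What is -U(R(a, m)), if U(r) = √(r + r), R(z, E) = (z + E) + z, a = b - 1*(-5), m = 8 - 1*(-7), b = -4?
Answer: -√34 ≈ -5.8309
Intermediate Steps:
m = 15 (m = 8 + 7 = 15)
a = 1 (a = -4 - 1*(-5) = -4 + 5 = 1)
R(z, E) = E + 2*z (R(z, E) = (E + z) + z = E + 2*z)
U(r) = √2*√r (U(r) = √(2*r) = √2*√r)
-U(R(a, m)) = -√2*√(15 + 2*1) = -√2*√(15 + 2) = -√2*√17 = -√34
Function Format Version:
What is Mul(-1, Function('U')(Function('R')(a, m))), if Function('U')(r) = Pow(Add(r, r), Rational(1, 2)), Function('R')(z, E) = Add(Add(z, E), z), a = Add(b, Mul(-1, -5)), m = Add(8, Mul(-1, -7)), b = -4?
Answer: Mul(-1, Pow(34, Rational(1, 2))) ≈ -5.8309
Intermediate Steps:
m = 15 (m = Add(8, 7) = 15)
a = 1 (a = Add(-4, Mul(-1, -5)) = Add(-4, 5) = 1)
Function('R')(z, E) = Add(E, Mul(2, z)) (Function('R')(z, E) = Add(Add(E, z), z) = Add(E, Mul(2, z)))
Function('U')(r) = Mul(Pow(2, Rational(1, 2)), Pow(r, Rational(1, 2))) (Function('U')(r) = Pow(Mul(2, r), Rational(1, 2)) = Mul(Pow(2, Rational(1, 2)), Pow(r, Rational(1, 2))))
Mul(-1, Function('U')(Function('R')(a, m))) = Mul(-1, Mul(Pow(2, Rational(1, 2)), Pow(Add(15, Mul(2, 1)), Rational(1, 2)))) = Mul(-1, Mul(Pow(2, Rational(1, 2)), Pow(Add(15, 2), Rational(1, 2)))) = Mul(-1, Mul(Pow(2, Rational(1, 2)), Pow(17, Rational(1, 2)))) = Mul(-1, Pow(34, Rational(1, 2)))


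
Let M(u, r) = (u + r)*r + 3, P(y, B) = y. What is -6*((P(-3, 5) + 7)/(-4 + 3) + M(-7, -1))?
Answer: -42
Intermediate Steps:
M(u, r) = 3 + r*(r + u) (M(u, r) = (r + u)*r + 3 = r*(r + u) + 3 = 3 + r*(r + u))
-6*((P(-3, 5) + 7)/(-4 + 3) + M(-7, -1)) = -6*((-3 + 7)/(-4 + 3) + (3 + (-1)**2 - 1*(-7))) = -6*(4/(-1) + (3 + 1 + 7)) = -6*(4*(-1) + 11) = -6*(-4 + 11) = -6*7 = -42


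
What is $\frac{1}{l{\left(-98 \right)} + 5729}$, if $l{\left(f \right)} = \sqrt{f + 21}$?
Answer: $\frac{5729}{32821518} - \frac{i \sqrt{77}}{32821518} \approx 0.00017455 - 2.6735 \cdot 10^{-7} i$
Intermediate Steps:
$l{\left(f \right)} = \sqrt{21 + f}$
$\frac{1}{l{\left(-98 \right)} + 5729} = \frac{1}{\sqrt{21 - 98} + 5729} = \frac{1}{\sqrt{-77} + 5729} = \frac{1}{i \sqrt{77} + 5729} = \frac{1}{5729 + i \sqrt{77}}$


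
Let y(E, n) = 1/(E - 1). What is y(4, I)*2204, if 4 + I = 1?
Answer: 2204/3 ≈ 734.67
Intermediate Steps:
I = -3 (I = -4 + 1 = -3)
y(E, n) = 1/(-1 + E)
y(4, I)*2204 = 2204/(-1 + 4) = 2204/3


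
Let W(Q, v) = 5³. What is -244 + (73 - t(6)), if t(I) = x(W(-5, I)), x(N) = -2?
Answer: -169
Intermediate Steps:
W(Q, v) = 125
t(I) = -2
-244 + (73 - t(6)) = -244 + (73 - 1*(-2)) = -244 + (73 + 2) = -244 + 75 = -169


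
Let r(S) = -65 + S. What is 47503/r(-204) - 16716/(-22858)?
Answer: -540663485/3074401 ≈ -175.86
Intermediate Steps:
47503/r(-204) - 16716/(-22858) = 47503/(-65 - 204) - 16716/(-22858) = 47503/(-269) - 16716*(-1/22858) = 47503*(-1/269) + 8358/11429 = -47503/269 + 8358/11429 = -540663485/3074401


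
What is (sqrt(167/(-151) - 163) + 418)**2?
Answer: 26358544/151 + 1672*I*sqrt(935445)/151 ≈ 1.7456e+5 + 10709.0*I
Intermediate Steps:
(sqrt(167/(-151) - 163) + 418)**2 = (sqrt(167*(-1/151) - 163) + 418)**2 = (sqrt(-167/151 - 163) + 418)**2 = (sqrt(-24780/151) + 418)**2 = (2*I*sqrt(935445)/151 + 418)**2 = (418 + 2*I*sqrt(935445)/151)**2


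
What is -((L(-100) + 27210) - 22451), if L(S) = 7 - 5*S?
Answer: -5266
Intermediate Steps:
-((L(-100) + 27210) - 22451) = -(((7 - 5*(-100)) + 27210) - 22451) = -(((7 + 500) + 27210) - 22451) = -((507 + 27210) - 22451) = -(27717 - 22451) = -1*5266 = -5266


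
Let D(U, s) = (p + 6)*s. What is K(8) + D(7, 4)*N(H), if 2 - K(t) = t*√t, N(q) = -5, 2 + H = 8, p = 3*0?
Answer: -118 - 16*√2 ≈ -140.63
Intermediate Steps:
p = 0
H = 6 (H = -2 + 8 = 6)
D(U, s) = 6*s (D(U, s) = (0 + 6)*s = 6*s)
K(t) = 2 - t^(3/2) (K(t) = 2 - t*√t = 2 - t^(3/2))
K(8) + D(7, 4)*N(H) = (2 - 8^(3/2)) + (6*4)*(-5) = (2 - 16*√2) + 24*(-5) = (2 - 16*√2) - 120 = -118 - 16*√2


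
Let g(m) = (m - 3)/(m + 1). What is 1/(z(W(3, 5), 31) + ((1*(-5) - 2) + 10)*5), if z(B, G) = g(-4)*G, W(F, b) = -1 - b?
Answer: 3/262 ≈ 0.011450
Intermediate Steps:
g(m) = (-3 + m)/(1 + m)
z(B, G) = 7*G/3 (z(B, G) = ((-3 - 4)/(1 - 4))*G = (-7/(-3))*G = (-⅓*(-7))*G = 7*G/3)
1/(z(W(3, 5), 31) + ((1*(-5) - 2) + 10)*5) = 1/((7/3)*31 + ((1*(-5) - 2) + 10)*5) = 1/(217/3 + ((-5 - 2) + 10)*5) = 1/(217/3 + (-7 + 10)*5) = 1/(217/3 + 3*5) = 1/(217/3 + 15) = 1/(262/3) = 3/262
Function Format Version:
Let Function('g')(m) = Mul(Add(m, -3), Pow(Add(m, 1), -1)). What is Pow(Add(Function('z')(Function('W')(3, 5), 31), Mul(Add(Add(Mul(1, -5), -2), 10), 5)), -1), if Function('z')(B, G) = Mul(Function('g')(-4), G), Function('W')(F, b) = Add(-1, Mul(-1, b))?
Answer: Rational(3, 262) ≈ 0.011450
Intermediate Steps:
Function('g')(m) = Mul(Pow(Add(1, m), -1), Add(-3, m)) (Function('g')(m) = Mul(Add(-3, m), Pow(Add(1, m), -1)) = Mul(Pow(Add(1, m), -1), Add(-3, m)))
Function('z')(B, G) = Mul(Rational(7, 3), G) (Function('z')(B, G) = Mul(Mul(Pow(Add(1, -4), -1), Add(-3, -4)), G) = Mul(Mul(Pow(-3, -1), -7), G) = Mul(Mul(Rational(-1, 3), -7), G) = Mul(Rational(7, 3), G))
Pow(Add(Function('z')(Function('W')(3, 5), 31), Mul(Add(Add(Mul(1, -5), -2), 10), 5)), -1) = Pow(Add(Mul(Rational(7, 3), 31), Mul(Add(Add(Mul(1, -5), -2), 10), 5)), -1) = Pow(Add(Rational(217, 3), Mul(Add(Add(-5, -2), 10), 5)), -1) = Pow(Add(Rational(217, 3), Mul(Add(-7, 10), 5)), -1) = Pow(Add(Rational(217, 3), Mul(3, 5)), -1) = Pow(Add(Rational(217, 3), 15), -1) = Pow(Rational(262, 3), -1) = Rational(3, 262)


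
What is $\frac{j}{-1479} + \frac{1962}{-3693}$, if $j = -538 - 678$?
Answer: $\frac{529630}{1820649} \approx 0.2909$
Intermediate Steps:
$j = -1216$ ($j = -538 - 678 = -1216$)
$\frac{j}{-1479} + \frac{1962}{-3693} = - \frac{1216}{-1479} + \frac{1962}{-3693} = \left(-1216\right) \left(- \frac{1}{1479}\right) + 1962 \left(- \frac{1}{3693}\right) = \frac{1216}{1479} - \frac{654}{1231} = \frac{529630}{1820649}$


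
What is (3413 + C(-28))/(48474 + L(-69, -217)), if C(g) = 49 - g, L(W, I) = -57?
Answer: 3490/48417 ≈ 0.072082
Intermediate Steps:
(3413 + C(-28))/(48474 + L(-69, -217)) = (3413 + (49 - 1*(-28)))/(48474 - 57) = (3413 + (49 + 28))/48417 = (3413 + 77)*(1/48417) = 3490*(1/48417) = 3490/48417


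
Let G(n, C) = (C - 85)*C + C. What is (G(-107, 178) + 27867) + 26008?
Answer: 70607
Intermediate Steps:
G(n, C) = C + C*(-85 + C) (G(n, C) = (-85 + C)*C + C = C*(-85 + C) + C = C + C*(-85 + C))
(G(-107, 178) + 27867) + 26008 = (178*(-84 + 178) + 27867) + 26008 = (178*94 + 27867) + 26008 = (16732 + 27867) + 26008 = 44599 + 26008 = 70607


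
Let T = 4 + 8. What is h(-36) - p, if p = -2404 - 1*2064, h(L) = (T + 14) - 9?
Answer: 4485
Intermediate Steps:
T = 12
h(L) = 17 (h(L) = (12 + 14) - 9 = 26 - 9 = 17)
p = -4468 (p = -2404 - 2064 = -4468)
h(-36) - p = 17 - 1*(-4468) = 17 + 4468 = 4485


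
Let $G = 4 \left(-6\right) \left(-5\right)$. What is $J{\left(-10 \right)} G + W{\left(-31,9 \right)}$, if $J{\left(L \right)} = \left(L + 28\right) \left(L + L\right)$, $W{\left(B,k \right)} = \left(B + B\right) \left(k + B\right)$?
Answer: $-41836$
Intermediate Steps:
$W{\left(B,k \right)} = 2 B \left(B + k\right)$
$J{\left(L \right)} = 2 L \left(28 + L\right)$ ($J{\left(L \right)} = \left(28 + L\right) 2 L = 2 L \left(28 + L\right)$)
$G = 120$ ($G = \left(-24\right) \left(-5\right) = 120$)
$J{\left(-10 \right)} G + W{\left(-31,9 \right)} = 2 \left(-10\right) \left(28 - 10\right) 120 + 2 \left(-31\right) \left(-31 + 9\right) = 2 \left(-10\right) 18 \cdot 120 + 2 \left(-31\right) \left(-22\right) = \left(-360\right) 120 + 1364 = -43200 + 1364 = -41836$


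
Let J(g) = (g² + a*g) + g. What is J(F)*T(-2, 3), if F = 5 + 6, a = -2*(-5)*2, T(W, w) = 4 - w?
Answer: 352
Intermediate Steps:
a = 20 (a = 10*2 = 20)
F = 11
J(g) = g² + 21*g (J(g) = (g² + 20*g) + g = g² + 21*g)
J(F)*T(-2, 3) = (11*(21 + 11))*(4 - 1*3) = (11*32)*(4 - 3) = 352*1 = 352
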